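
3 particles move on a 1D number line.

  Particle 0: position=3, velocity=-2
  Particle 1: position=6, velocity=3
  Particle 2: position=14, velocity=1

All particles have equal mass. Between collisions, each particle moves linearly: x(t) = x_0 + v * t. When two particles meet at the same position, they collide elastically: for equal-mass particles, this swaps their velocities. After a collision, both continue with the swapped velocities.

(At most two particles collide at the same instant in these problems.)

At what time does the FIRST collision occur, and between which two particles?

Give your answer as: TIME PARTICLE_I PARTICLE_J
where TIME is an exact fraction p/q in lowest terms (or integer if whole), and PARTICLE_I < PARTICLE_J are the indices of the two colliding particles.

Answer: 4 1 2

Derivation:
Pair (0,1): pos 3,6 vel -2,3 -> not approaching (rel speed -5 <= 0)
Pair (1,2): pos 6,14 vel 3,1 -> gap=8, closing at 2/unit, collide at t=4
Earliest collision: t=4 between 1 and 2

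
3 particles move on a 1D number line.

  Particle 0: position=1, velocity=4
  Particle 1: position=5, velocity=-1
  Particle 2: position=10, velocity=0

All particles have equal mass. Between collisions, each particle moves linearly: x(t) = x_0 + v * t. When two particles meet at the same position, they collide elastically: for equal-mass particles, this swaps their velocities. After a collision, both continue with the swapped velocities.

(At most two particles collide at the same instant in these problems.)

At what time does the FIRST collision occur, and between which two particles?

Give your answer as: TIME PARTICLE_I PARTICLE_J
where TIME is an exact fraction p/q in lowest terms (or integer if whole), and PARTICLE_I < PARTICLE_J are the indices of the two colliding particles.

Answer: 4/5 0 1

Derivation:
Pair (0,1): pos 1,5 vel 4,-1 -> gap=4, closing at 5/unit, collide at t=4/5
Pair (1,2): pos 5,10 vel -1,0 -> not approaching (rel speed -1 <= 0)
Earliest collision: t=4/5 between 0 and 1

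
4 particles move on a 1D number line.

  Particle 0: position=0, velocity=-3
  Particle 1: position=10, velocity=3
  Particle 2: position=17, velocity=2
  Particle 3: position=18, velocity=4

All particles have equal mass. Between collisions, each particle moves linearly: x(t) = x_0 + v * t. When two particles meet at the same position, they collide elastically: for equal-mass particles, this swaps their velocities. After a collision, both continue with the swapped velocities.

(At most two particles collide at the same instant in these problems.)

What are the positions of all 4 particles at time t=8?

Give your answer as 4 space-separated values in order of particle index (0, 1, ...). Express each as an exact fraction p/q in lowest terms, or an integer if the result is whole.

Collision at t=7: particles 1 and 2 swap velocities; positions: p0=-21 p1=31 p2=31 p3=46; velocities now: v0=-3 v1=2 v2=3 v3=4
Advance to t=8 (no further collisions before then); velocities: v0=-3 v1=2 v2=3 v3=4; positions = -24 33 34 50

Answer: -24 33 34 50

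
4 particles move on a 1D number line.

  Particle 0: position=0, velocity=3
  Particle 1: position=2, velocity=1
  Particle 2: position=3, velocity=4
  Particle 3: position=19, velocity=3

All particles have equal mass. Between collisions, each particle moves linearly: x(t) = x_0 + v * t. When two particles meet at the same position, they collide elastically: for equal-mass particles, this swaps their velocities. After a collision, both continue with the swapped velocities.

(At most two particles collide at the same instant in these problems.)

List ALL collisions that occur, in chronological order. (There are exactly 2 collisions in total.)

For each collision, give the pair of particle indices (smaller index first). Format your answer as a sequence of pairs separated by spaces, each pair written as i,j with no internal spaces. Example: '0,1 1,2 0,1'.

Answer: 0,1 2,3

Derivation:
Collision at t=1: particles 0 and 1 swap velocities; positions: p0=3 p1=3 p2=7 p3=22; velocities now: v0=1 v1=3 v2=4 v3=3
Collision at t=16: particles 2 and 3 swap velocities; positions: p0=18 p1=48 p2=67 p3=67; velocities now: v0=1 v1=3 v2=3 v3=4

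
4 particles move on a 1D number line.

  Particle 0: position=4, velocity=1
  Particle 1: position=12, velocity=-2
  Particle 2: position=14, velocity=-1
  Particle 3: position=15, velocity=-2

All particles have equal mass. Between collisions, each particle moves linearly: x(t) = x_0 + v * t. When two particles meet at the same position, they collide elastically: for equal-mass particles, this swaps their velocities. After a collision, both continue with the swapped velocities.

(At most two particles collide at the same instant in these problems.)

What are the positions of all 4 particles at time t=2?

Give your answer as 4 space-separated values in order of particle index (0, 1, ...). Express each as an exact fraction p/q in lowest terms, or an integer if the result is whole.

Collision at t=1: particles 2 and 3 swap velocities; positions: p0=5 p1=10 p2=13 p3=13; velocities now: v0=1 v1=-2 v2=-2 v3=-1
Advance to t=2 (no further collisions before then); velocities: v0=1 v1=-2 v2=-2 v3=-1; positions = 6 8 11 12

Answer: 6 8 11 12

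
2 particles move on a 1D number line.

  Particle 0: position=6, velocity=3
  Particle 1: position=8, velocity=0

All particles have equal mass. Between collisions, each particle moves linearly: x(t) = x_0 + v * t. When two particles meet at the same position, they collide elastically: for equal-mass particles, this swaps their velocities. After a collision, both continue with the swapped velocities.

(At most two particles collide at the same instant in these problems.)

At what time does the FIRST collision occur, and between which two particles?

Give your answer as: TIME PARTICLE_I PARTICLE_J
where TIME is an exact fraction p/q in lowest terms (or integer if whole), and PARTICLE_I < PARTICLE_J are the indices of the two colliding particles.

Pair (0,1): pos 6,8 vel 3,0 -> gap=2, closing at 3/unit, collide at t=2/3
Earliest collision: t=2/3 between 0 and 1

Answer: 2/3 0 1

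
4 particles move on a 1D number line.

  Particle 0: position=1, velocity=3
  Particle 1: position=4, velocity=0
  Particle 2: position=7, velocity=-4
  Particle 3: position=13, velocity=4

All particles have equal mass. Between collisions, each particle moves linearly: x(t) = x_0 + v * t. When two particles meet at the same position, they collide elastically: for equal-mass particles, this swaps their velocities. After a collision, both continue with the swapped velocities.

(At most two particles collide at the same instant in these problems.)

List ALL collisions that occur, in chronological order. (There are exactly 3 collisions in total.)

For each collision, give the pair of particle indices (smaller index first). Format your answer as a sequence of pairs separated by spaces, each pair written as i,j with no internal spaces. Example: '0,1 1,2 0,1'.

Collision at t=3/4: particles 1 and 2 swap velocities; positions: p0=13/4 p1=4 p2=4 p3=16; velocities now: v0=3 v1=-4 v2=0 v3=4
Collision at t=6/7: particles 0 and 1 swap velocities; positions: p0=25/7 p1=25/7 p2=4 p3=115/7; velocities now: v0=-4 v1=3 v2=0 v3=4
Collision at t=1: particles 1 and 2 swap velocities; positions: p0=3 p1=4 p2=4 p3=17; velocities now: v0=-4 v1=0 v2=3 v3=4

Answer: 1,2 0,1 1,2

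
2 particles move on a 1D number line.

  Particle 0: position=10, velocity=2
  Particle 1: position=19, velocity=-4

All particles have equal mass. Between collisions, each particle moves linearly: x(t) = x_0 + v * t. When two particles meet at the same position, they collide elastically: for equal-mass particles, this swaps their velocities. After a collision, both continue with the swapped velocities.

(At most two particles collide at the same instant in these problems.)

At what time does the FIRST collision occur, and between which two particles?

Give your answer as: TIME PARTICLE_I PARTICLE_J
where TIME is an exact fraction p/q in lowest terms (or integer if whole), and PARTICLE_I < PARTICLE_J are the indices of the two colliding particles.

Answer: 3/2 0 1

Derivation:
Pair (0,1): pos 10,19 vel 2,-4 -> gap=9, closing at 6/unit, collide at t=3/2
Earliest collision: t=3/2 between 0 and 1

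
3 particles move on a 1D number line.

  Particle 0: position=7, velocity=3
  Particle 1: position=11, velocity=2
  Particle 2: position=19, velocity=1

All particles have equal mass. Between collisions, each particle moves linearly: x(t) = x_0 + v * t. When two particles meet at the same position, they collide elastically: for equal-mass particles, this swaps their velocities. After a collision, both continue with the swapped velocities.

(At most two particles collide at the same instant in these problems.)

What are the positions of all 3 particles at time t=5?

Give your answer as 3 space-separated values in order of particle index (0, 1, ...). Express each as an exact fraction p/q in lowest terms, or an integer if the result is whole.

Answer: 21 22 24

Derivation:
Collision at t=4: particles 0 and 1 swap velocities; positions: p0=19 p1=19 p2=23; velocities now: v0=2 v1=3 v2=1
Advance to t=5 (no further collisions before then); velocities: v0=2 v1=3 v2=1; positions = 21 22 24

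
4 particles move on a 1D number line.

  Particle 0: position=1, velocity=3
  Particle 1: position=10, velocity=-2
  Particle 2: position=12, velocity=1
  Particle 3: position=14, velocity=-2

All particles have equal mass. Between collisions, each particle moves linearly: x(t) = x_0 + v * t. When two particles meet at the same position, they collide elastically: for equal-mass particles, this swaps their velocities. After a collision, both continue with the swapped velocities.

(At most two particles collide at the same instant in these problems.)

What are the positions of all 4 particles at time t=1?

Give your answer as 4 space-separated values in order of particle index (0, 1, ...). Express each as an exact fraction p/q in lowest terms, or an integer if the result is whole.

Answer: 4 8 12 13

Derivation:
Collision at t=2/3: particles 2 and 3 swap velocities; positions: p0=3 p1=26/3 p2=38/3 p3=38/3; velocities now: v0=3 v1=-2 v2=-2 v3=1
Advance to t=1 (no further collisions before then); velocities: v0=3 v1=-2 v2=-2 v3=1; positions = 4 8 12 13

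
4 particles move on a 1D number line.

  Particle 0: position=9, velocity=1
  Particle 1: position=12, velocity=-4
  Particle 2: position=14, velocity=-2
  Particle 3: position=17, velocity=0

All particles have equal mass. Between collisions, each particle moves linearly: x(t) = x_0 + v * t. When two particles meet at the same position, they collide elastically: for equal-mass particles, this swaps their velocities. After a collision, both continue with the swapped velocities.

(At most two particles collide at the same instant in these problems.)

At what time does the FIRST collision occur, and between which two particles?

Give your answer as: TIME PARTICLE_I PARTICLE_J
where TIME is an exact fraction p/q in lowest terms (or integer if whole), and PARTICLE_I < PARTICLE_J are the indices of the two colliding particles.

Pair (0,1): pos 9,12 vel 1,-4 -> gap=3, closing at 5/unit, collide at t=3/5
Pair (1,2): pos 12,14 vel -4,-2 -> not approaching (rel speed -2 <= 0)
Pair (2,3): pos 14,17 vel -2,0 -> not approaching (rel speed -2 <= 0)
Earliest collision: t=3/5 between 0 and 1

Answer: 3/5 0 1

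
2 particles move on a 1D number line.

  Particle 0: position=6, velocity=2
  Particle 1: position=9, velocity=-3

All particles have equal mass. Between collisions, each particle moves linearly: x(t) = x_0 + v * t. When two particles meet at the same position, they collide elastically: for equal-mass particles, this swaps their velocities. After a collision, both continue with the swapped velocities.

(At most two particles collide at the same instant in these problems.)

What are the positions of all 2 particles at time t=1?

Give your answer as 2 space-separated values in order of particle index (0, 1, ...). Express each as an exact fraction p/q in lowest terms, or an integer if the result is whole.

Collision at t=3/5: particles 0 and 1 swap velocities; positions: p0=36/5 p1=36/5; velocities now: v0=-3 v1=2
Advance to t=1 (no further collisions before then); velocities: v0=-3 v1=2; positions = 6 8

Answer: 6 8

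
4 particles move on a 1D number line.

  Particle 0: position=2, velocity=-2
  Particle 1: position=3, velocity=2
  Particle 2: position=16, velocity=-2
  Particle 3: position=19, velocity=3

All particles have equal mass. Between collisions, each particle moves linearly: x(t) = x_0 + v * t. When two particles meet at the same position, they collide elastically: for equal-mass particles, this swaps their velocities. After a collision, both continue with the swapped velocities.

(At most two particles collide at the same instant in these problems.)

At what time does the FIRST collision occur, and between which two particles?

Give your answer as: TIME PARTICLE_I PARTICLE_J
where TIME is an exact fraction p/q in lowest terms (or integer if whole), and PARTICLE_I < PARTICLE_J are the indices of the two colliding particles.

Pair (0,1): pos 2,3 vel -2,2 -> not approaching (rel speed -4 <= 0)
Pair (1,2): pos 3,16 vel 2,-2 -> gap=13, closing at 4/unit, collide at t=13/4
Pair (2,3): pos 16,19 vel -2,3 -> not approaching (rel speed -5 <= 0)
Earliest collision: t=13/4 between 1 and 2

Answer: 13/4 1 2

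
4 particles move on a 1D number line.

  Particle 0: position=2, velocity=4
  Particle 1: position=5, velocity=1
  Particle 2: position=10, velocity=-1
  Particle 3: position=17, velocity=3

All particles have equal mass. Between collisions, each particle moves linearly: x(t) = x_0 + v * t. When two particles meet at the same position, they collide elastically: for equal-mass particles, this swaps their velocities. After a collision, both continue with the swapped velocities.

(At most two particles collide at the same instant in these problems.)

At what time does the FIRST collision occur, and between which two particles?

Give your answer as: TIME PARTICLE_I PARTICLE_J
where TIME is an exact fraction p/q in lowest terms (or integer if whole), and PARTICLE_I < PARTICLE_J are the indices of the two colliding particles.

Answer: 1 0 1

Derivation:
Pair (0,1): pos 2,5 vel 4,1 -> gap=3, closing at 3/unit, collide at t=1
Pair (1,2): pos 5,10 vel 1,-1 -> gap=5, closing at 2/unit, collide at t=5/2
Pair (2,3): pos 10,17 vel -1,3 -> not approaching (rel speed -4 <= 0)
Earliest collision: t=1 between 0 and 1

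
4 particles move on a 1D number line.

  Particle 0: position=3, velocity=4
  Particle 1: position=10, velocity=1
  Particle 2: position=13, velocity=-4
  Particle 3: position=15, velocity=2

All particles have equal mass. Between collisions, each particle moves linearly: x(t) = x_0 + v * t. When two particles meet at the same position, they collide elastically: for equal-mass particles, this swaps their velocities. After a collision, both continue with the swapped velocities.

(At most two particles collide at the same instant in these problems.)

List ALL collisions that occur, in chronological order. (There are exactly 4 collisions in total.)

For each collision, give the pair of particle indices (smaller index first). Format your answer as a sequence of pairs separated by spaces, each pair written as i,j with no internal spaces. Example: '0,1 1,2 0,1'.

Answer: 1,2 0,1 1,2 2,3

Derivation:
Collision at t=3/5: particles 1 and 2 swap velocities; positions: p0=27/5 p1=53/5 p2=53/5 p3=81/5; velocities now: v0=4 v1=-4 v2=1 v3=2
Collision at t=5/4: particles 0 and 1 swap velocities; positions: p0=8 p1=8 p2=45/4 p3=35/2; velocities now: v0=-4 v1=4 v2=1 v3=2
Collision at t=7/3: particles 1 and 2 swap velocities; positions: p0=11/3 p1=37/3 p2=37/3 p3=59/3; velocities now: v0=-4 v1=1 v2=4 v3=2
Collision at t=6: particles 2 and 3 swap velocities; positions: p0=-11 p1=16 p2=27 p3=27; velocities now: v0=-4 v1=1 v2=2 v3=4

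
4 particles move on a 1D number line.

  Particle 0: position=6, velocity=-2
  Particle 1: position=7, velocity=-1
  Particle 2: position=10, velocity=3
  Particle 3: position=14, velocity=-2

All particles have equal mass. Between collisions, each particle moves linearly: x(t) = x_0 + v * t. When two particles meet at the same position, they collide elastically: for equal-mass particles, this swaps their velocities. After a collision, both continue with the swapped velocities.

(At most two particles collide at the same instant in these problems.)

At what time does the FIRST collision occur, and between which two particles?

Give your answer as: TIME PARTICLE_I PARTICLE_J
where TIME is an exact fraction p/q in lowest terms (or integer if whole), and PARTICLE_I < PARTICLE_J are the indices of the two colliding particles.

Pair (0,1): pos 6,7 vel -2,-1 -> not approaching (rel speed -1 <= 0)
Pair (1,2): pos 7,10 vel -1,3 -> not approaching (rel speed -4 <= 0)
Pair (2,3): pos 10,14 vel 3,-2 -> gap=4, closing at 5/unit, collide at t=4/5
Earliest collision: t=4/5 between 2 and 3

Answer: 4/5 2 3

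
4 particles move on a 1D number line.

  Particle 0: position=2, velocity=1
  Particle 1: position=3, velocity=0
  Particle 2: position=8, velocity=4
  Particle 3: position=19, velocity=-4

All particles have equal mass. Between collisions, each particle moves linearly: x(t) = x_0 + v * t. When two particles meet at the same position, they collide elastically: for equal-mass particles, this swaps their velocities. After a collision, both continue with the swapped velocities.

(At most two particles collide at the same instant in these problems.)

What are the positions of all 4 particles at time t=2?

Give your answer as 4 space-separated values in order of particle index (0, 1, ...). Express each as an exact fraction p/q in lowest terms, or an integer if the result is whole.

Collision at t=1: particles 0 and 1 swap velocities; positions: p0=3 p1=3 p2=12 p3=15; velocities now: v0=0 v1=1 v2=4 v3=-4
Collision at t=11/8: particles 2 and 3 swap velocities; positions: p0=3 p1=27/8 p2=27/2 p3=27/2; velocities now: v0=0 v1=1 v2=-4 v3=4
Advance to t=2 (no further collisions before then); velocities: v0=0 v1=1 v2=-4 v3=4; positions = 3 4 11 16

Answer: 3 4 11 16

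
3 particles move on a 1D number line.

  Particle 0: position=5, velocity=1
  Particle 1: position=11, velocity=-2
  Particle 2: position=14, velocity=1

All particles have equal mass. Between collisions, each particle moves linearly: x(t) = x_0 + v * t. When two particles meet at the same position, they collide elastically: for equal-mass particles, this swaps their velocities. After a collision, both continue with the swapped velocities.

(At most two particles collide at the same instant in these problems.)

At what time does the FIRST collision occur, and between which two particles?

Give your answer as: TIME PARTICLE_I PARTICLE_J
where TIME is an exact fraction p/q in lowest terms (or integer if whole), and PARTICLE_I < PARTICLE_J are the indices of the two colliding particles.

Answer: 2 0 1

Derivation:
Pair (0,1): pos 5,11 vel 1,-2 -> gap=6, closing at 3/unit, collide at t=2
Pair (1,2): pos 11,14 vel -2,1 -> not approaching (rel speed -3 <= 0)
Earliest collision: t=2 between 0 and 1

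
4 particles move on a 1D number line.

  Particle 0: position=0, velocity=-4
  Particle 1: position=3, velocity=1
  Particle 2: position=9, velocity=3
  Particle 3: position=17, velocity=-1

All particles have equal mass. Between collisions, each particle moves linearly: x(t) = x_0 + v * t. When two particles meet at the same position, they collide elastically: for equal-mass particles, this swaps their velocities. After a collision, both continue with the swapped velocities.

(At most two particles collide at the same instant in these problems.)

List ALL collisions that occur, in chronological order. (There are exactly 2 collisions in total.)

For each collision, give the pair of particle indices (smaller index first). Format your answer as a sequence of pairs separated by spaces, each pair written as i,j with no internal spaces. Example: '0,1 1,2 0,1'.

Answer: 2,3 1,2

Derivation:
Collision at t=2: particles 2 and 3 swap velocities; positions: p0=-8 p1=5 p2=15 p3=15; velocities now: v0=-4 v1=1 v2=-1 v3=3
Collision at t=7: particles 1 and 2 swap velocities; positions: p0=-28 p1=10 p2=10 p3=30; velocities now: v0=-4 v1=-1 v2=1 v3=3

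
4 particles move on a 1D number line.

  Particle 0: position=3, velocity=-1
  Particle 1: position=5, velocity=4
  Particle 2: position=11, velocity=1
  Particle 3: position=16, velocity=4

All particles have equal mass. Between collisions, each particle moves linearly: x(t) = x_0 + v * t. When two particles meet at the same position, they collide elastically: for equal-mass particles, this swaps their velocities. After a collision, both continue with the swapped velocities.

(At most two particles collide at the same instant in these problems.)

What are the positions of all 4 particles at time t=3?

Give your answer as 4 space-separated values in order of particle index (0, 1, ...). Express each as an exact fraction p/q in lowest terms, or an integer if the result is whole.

Answer: 0 14 17 28

Derivation:
Collision at t=2: particles 1 and 2 swap velocities; positions: p0=1 p1=13 p2=13 p3=24; velocities now: v0=-1 v1=1 v2=4 v3=4
Advance to t=3 (no further collisions before then); velocities: v0=-1 v1=1 v2=4 v3=4; positions = 0 14 17 28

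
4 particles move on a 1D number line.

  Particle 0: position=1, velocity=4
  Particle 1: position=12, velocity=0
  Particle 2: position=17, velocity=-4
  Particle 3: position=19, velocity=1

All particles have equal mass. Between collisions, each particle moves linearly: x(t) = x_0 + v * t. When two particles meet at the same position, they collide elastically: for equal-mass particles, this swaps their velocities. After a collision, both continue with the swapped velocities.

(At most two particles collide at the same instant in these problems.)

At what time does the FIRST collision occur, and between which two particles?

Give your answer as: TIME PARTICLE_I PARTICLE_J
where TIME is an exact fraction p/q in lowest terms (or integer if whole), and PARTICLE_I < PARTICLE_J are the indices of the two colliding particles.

Answer: 5/4 1 2

Derivation:
Pair (0,1): pos 1,12 vel 4,0 -> gap=11, closing at 4/unit, collide at t=11/4
Pair (1,2): pos 12,17 vel 0,-4 -> gap=5, closing at 4/unit, collide at t=5/4
Pair (2,3): pos 17,19 vel -4,1 -> not approaching (rel speed -5 <= 0)
Earliest collision: t=5/4 between 1 and 2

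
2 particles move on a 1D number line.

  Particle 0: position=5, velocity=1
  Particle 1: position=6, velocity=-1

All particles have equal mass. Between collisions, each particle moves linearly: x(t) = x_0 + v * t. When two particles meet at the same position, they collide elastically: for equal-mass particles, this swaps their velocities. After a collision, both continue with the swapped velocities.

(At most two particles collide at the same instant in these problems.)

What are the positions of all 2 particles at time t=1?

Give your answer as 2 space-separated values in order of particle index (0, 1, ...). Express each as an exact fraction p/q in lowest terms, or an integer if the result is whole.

Collision at t=1/2: particles 0 and 1 swap velocities; positions: p0=11/2 p1=11/2; velocities now: v0=-1 v1=1
Advance to t=1 (no further collisions before then); velocities: v0=-1 v1=1; positions = 5 6

Answer: 5 6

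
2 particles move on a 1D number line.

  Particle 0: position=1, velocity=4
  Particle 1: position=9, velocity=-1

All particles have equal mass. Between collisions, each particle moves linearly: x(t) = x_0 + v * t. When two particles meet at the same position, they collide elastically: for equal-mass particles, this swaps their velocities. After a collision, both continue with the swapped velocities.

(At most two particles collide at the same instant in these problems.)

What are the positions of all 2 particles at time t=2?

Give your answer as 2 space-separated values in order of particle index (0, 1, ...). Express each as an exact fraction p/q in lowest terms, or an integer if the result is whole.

Collision at t=8/5: particles 0 and 1 swap velocities; positions: p0=37/5 p1=37/5; velocities now: v0=-1 v1=4
Advance to t=2 (no further collisions before then); velocities: v0=-1 v1=4; positions = 7 9

Answer: 7 9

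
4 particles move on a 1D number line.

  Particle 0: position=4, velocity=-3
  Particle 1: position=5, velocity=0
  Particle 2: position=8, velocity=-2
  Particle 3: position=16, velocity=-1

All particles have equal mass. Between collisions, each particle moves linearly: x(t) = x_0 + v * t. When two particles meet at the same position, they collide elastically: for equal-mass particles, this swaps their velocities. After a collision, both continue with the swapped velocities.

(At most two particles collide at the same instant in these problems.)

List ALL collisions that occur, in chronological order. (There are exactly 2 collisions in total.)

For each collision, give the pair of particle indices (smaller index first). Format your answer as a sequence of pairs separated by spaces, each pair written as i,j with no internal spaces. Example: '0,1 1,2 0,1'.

Collision at t=3/2: particles 1 and 2 swap velocities; positions: p0=-1/2 p1=5 p2=5 p3=29/2; velocities now: v0=-3 v1=-2 v2=0 v3=-1
Collision at t=11: particles 2 and 3 swap velocities; positions: p0=-29 p1=-14 p2=5 p3=5; velocities now: v0=-3 v1=-2 v2=-1 v3=0

Answer: 1,2 2,3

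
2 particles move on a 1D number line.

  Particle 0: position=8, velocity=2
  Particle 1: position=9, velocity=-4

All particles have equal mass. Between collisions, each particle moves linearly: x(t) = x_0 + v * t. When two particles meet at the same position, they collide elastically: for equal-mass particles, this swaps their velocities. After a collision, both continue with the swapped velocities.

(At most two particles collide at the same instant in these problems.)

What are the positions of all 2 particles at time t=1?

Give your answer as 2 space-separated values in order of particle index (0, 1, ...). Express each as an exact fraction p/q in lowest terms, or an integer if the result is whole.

Answer: 5 10

Derivation:
Collision at t=1/6: particles 0 and 1 swap velocities; positions: p0=25/3 p1=25/3; velocities now: v0=-4 v1=2
Advance to t=1 (no further collisions before then); velocities: v0=-4 v1=2; positions = 5 10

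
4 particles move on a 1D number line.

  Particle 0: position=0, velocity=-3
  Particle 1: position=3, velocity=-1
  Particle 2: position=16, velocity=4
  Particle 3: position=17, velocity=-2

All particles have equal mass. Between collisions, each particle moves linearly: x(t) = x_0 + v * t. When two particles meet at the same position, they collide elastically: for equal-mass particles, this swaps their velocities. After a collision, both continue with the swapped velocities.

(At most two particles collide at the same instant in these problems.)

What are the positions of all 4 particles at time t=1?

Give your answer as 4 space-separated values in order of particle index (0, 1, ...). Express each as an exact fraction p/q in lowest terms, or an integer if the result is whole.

Collision at t=1/6: particles 2 and 3 swap velocities; positions: p0=-1/2 p1=17/6 p2=50/3 p3=50/3; velocities now: v0=-3 v1=-1 v2=-2 v3=4
Advance to t=1 (no further collisions before then); velocities: v0=-3 v1=-1 v2=-2 v3=4; positions = -3 2 15 20

Answer: -3 2 15 20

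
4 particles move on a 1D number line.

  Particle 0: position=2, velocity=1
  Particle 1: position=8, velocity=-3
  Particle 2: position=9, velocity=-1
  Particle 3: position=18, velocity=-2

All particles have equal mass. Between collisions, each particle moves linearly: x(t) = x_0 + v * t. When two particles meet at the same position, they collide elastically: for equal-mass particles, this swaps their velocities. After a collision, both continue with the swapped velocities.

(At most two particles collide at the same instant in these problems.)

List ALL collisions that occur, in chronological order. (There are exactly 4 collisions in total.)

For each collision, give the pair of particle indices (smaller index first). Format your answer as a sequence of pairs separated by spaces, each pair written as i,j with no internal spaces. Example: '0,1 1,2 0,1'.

Collision at t=3/2: particles 0 and 1 swap velocities; positions: p0=7/2 p1=7/2 p2=15/2 p3=15; velocities now: v0=-3 v1=1 v2=-1 v3=-2
Collision at t=7/2: particles 1 and 2 swap velocities; positions: p0=-5/2 p1=11/2 p2=11/2 p3=11; velocities now: v0=-3 v1=-1 v2=1 v3=-2
Collision at t=16/3: particles 2 and 3 swap velocities; positions: p0=-8 p1=11/3 p2=22/3 p3=22/3; velocities now: v0=-3 v1=-1 v2=-2 v3=1
Collision at t=9: particles 1 and 2 swap velocities; positions: p0=-19 p1=0 p2=0 p3=11; velocities now: v0=-3 v1=-2 v2=-1 v3=1

Answer: 0,1 1,2 2,3 1,2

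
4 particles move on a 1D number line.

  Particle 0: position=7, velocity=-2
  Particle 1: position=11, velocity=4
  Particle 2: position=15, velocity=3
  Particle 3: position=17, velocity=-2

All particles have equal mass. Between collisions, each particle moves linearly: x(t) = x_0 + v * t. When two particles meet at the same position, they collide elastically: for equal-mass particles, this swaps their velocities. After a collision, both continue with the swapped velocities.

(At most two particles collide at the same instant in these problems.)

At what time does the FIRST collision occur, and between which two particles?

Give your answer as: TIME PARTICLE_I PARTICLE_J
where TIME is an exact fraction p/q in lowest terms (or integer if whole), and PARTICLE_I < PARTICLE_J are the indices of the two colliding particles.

Pair (0,1): pos 7,11 vel -2,4 -> not approaching (rel speed -6 <= 0)
Pair (1,2): pos 11,15 vel 4,3 -> gap=4, closing at 1/unit, collide at t=4
Pair (2,3): pos 15,17 vel 3,-2 -> gap=2, closing at 5/unit, collide at t=2/5
Earliest collision: t=2/5 between 2 and 3

Answer: 2/5 2 3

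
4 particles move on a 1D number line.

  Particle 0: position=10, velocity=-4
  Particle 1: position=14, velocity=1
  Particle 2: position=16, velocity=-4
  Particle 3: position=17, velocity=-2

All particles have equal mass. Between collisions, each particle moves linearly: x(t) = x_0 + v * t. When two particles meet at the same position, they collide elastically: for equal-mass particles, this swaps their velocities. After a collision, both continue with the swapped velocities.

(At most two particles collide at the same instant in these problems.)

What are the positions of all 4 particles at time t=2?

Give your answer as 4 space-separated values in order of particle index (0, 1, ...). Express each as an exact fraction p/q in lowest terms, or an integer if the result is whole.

Collision at t=2/5: particles 1 and 2 swap velocities; positions: p0=42/5 p1=72/5 p2=72/5 p3=81/5; velocities now: v0=-4 v1=-4 v2=1 v3=-2
Collision at t=1: particles 2 and 3 swap velocities; positions: p0=6 p1=12 p2=15 p3=15; velocities now: v0=-4 v1=-4 v2=-2 v3=1
Advance to t=2 (no further collisions before then); velocities: v0=-4 v1=-4 v2=-2 v3=1; positions = 2 8 13 16

Answer: 2 8 13 16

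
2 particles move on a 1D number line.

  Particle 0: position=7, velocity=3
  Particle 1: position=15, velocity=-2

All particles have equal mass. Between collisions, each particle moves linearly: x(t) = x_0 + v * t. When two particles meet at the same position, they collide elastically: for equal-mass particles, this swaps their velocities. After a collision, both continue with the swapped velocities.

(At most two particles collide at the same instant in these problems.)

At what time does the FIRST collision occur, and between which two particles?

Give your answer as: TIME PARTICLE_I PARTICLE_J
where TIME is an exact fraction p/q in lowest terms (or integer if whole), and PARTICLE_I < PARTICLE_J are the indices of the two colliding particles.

Pair (0,1): pos 7,15 vel 3,-2 -> gap=8, closing at 5/unit, collide at t=8/5
Earliest collision: t=8/5 between 0 and 1

Answer: 8/5 0 1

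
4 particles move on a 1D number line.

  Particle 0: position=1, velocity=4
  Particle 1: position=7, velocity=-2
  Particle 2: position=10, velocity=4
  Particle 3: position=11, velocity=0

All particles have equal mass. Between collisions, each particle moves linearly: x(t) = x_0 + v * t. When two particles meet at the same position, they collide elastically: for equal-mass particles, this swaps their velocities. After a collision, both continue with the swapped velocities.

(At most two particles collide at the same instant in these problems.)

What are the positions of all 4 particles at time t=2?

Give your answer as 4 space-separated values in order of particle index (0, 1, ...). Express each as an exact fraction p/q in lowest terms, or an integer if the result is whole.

Answer: 3 9 11 18

Derivation:
Collision at t=1/4: particles 2 and 3 swap velocities; positions: p0=2 p1=13/2 p2=11 p3=11; velocities now: v0=4 v1=-2 v2=0 v3=4
Collision at t=1: particles 0 and 1 swap velocities; positions: p0=5 p1=5 p2=11 p3=14; velocities now: v0=-2 v1=4 v2=0 v3=4
Advance to t=2 (no further collisions before then); velocities: v0=-2 v1=4 v2=0 v3=4; positions = 3 9 11 18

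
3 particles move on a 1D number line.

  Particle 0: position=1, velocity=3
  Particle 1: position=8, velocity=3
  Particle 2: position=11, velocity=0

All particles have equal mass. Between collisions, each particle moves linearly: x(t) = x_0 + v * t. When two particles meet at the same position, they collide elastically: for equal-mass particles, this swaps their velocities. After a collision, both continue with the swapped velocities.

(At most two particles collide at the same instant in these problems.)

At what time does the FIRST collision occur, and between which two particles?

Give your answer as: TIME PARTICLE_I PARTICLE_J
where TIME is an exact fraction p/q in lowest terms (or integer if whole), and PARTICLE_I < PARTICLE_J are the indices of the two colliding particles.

Answer: 1 1 2

Derivation:
Pair (0,1): pos 1,8 vel 3,3 -> not approaching (rel speed 0 <= 0)
Pair (1,2): pos 8,11 vel 3,0 -> gap=3, closing at 3/unit, collide at t=1
Earliest collision: t=1 between 1 and 2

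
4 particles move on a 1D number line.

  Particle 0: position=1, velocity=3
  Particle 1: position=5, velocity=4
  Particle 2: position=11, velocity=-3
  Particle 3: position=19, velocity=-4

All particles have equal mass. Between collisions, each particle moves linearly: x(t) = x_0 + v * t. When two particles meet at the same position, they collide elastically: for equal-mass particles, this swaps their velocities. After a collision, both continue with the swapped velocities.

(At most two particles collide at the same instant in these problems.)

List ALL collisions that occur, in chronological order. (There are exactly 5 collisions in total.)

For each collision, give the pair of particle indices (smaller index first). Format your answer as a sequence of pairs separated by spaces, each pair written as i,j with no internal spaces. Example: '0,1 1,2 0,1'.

Answer: 1,2 0,1 2,3 1,2 0,1

Derivation:
Collision at t=6/7: particles 1 and 2 swap velocities; positions: p0=25/7 p1=59/7 p2=59/7 p3=109/7; velocities now: v0=3 v1=-3 v2=4 v3=-4
Collision at t=5/3: particles 0 and 1 swap velocities; positions: p0=6 p1=6 p2=35/3 p3=37/3; velocities now: v0=-3 v1=3 v2=4 v3=-4
Collision at t=7/4: particles 2 and 3 swap velocities; positions: p0=23/4 p1=25/4 p2=12 p3=12; velocities now: v0=-3 v1=3 v2=-4 v3=4
Collision at t=18/7: particles 1 and 2 swap velocities; positions: p0=23/7 p1=61/7 p2=61/7 p3=107/7; velocities now: v0=-3 v1=-4 v2=3 v3=4
Collision at t=8: particles 0 and 1 swap velocities; positions: p0=-13 p1=-13 p2=25 p3=37; velocities now: v0=-4 v1=-3 v2=3 v3=4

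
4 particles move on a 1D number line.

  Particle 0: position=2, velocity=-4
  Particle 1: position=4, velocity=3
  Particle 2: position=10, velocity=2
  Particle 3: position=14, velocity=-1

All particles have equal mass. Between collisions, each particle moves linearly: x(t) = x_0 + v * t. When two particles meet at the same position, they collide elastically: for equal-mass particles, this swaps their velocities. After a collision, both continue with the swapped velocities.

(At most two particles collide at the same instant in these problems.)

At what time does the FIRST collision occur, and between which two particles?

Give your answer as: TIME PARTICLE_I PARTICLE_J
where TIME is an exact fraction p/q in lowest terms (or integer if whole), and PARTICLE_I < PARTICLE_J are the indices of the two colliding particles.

Pair (0,1): pos 2,4 vel -4,3 -> not approaching (rel speed -7 <= 0)
Pair (1,2): pos 4,10 vel 3,2 -> gap=6, closing at 1/unit, collide at t=6
Pair (2,3): pos 10,14 vel 2,-1 -> gap=4, closing at 3/unit, collide at t=4/3
Earliest collision: t=4/3 between 2 and 3

Answer: 4/3 2 3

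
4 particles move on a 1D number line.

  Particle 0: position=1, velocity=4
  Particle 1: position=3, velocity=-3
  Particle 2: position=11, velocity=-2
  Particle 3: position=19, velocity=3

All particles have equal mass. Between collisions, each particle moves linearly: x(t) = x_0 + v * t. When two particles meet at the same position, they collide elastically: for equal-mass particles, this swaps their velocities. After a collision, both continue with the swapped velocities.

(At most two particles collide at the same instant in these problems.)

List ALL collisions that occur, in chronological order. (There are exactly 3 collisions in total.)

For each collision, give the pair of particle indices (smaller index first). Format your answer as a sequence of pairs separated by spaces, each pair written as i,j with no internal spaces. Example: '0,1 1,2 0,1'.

Answer: 0,1 1,2 2,3

Derivation:
Collision at t=2/7: particles 0 and 1 swap velocities; positions: p0=15/7 p1=15/7 p2=73/7 p3=139/7; velocities now: v0=-3 v1=4 v2=-2 v3=3
Collision at t=5/3: particles 1 and 2 swap velocities; positions: p0=-2 p1=23/3 p2=23/3 p3=24; velocities now: v0=-3 v1=-2 v2=4 v3=3
Collision at t=18: particles 2 and 3 swap velocities; positions: p0=-51 p1=-25 p2=73 p3=73; velocities now: v0=-3 v1=-2 v2=3 v3=4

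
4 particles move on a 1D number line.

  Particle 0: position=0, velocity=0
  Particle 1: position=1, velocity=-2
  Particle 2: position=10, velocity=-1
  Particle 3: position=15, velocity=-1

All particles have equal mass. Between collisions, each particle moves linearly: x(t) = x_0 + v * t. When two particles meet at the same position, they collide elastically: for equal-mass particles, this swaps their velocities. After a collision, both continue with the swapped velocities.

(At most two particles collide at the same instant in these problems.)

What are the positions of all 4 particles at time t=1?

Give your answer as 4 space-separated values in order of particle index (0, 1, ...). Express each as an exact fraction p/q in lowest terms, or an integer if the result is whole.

Collision at t=1/2: particles 0 and 1 swap velocities; positions: p0=0 p1=0 p2=19/2 p3=29/2; velocities now: v0=-2 v1=0 v2=-1 v3=-1
Advance to t=1 (no further collisions before then); velocities: v0=-2 v1=0 v2=-1 v3=-1; positions = -1 0 9 14

Answer: -1 0 9 14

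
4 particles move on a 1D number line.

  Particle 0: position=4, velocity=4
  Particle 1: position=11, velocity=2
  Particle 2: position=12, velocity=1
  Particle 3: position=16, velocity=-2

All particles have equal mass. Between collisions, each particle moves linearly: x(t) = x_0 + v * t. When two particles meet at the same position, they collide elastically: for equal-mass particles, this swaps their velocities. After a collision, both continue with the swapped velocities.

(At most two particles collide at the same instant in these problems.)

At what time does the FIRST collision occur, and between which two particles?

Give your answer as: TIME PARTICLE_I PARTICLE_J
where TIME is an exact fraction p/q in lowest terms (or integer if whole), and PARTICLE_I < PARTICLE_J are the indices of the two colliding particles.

Pair (0,1): pos 4,11 vel 4,2 -> gap=7, closing at 2/unit, collide at t=7/2
Pair (1,2): pos 11,12 vel 2,1 -> gap=1, closing at 1/unit, collide at t=1
Pair (2,3): pos 12,16 vel 1,-2 -> gap=4, closing at 3/unit, collide at t=4/3
Earliest collision: t=1 between 1 and 2

Answer: 1 1 2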